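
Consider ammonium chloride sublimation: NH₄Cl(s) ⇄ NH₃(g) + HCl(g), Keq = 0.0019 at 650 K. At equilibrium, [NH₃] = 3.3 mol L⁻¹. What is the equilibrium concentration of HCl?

(NH₄Cl is a pure solid — omitted from Keq.)
At equilibrium, Keq = [NH₃]·[HCl] = 0.0019.
(3.3)·([HCl]) = 0.0019
[HCl] = 5.76e-4 = 5.8e-4 mol L⁻¹

[HCl] = 5.8e-4 mol L⁻¹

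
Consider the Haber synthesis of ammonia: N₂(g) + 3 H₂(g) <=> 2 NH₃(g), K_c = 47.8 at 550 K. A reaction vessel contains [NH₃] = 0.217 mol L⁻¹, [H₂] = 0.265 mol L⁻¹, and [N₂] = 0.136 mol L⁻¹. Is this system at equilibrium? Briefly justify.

Q_c = [NH₃]² / ([N₂]·[H₂]³) = (0.217)² / ((0.136)·(0.265)³) = 18.6
Q_c = 18.6 < K_c = 47.8: net forward reaction.

no; Q < K, reaction proceeds forward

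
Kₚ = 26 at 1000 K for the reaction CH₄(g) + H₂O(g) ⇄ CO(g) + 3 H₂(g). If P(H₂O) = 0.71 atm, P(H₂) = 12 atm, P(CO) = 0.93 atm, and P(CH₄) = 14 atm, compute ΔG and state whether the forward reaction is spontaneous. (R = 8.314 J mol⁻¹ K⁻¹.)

Qₚ = P(CO)·P(H₂)³ / (P(CH₄)·P(H₂O)) = (0.93)·(12)³ / ((14)·(0.71)) = 162
ΔG = RT ln(Qₚ/Kₚ) = (8.314 J mol⁻¹ K⁻¹)(1000 K) × ln(162/26)
   = (8.314 kJ/mol)(1.829) = 15.2 kJ/mol
ΔG > 0, so the forward reaction is non-spontaneous (proceeds in reverse).

ΔG = 15.2 kJ/mol; the forward reaction is non-spontaneous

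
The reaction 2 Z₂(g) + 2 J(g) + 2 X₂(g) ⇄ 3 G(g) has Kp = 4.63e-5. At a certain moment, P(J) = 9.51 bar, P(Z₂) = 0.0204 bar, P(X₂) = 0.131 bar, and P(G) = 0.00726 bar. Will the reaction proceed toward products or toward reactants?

to the left

Qp = P(G)³ / (P(Z₂)²·P(J)²·P(X₂)²) = (0.00726)³ / ((0.0204)²·(9.51)²·(0.131)²) = 5.92e-4
Qp = 5.92e-4 > Kp = 4.63e-5, so the reverse reaction proceeds.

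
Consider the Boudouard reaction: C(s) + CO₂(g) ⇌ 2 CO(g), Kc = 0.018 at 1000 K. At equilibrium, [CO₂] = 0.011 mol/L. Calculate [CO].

(C is a pure solid — omitted from Kc.)
At equilibrium, Kc = [CO]² / [CO₂] = 0.018.
([CO])² / (0.011) = 0.018
[CO]² = 1.98×10⁻⁴ ⇒ [CO] = 0.014 mol/L

[CO] = 0.014 mol/L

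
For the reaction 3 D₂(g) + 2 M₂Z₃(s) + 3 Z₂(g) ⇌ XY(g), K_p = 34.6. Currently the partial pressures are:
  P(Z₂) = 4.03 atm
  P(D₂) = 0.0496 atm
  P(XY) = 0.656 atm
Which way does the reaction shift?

to the left

(M₂Z₃ is a pure solid — omitted from Q_p.)
Q_p = P(XY) / (P(D₂)³·P(Z₂)³) = (0.656) / ((0.0496)³·(4.03)³) = 82.1
Q_p = 82.1 > K_p = 34.6, so the reverse reaction proceeds.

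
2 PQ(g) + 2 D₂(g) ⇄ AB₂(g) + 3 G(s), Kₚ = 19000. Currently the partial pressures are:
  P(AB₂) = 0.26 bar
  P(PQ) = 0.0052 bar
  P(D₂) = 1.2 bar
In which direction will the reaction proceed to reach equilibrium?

(G is a pure solid — omitted from Qₚ.)
Qₚ = P(AB₂) / (P(PQ)²·P(D₂)²) = (0.26) / ((0.0052)²·(1.2)²) = 6700
Qₚ = 6700 < Kₚ = 19000, so the forward reaction proceeds.

in the forward direction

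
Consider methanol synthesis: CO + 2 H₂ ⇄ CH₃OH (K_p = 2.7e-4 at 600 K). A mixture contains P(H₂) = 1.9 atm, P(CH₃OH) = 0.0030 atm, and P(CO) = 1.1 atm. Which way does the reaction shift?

reverse (toward reactants)

Q_p = P(CH₃OH) / (P(CO)·P(H₂)²) = (0.0030) / ((1.1)·(1.9)²) = 7.6e-4
Q_p = 7.6e-4 > K_p = 2.7e-4, so the reverse reaction proceeds.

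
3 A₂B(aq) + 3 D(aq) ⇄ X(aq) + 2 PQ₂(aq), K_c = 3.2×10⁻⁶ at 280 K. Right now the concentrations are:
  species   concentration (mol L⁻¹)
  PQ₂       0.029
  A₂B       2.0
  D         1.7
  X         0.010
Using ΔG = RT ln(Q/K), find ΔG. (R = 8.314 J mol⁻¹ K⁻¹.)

ΔG = -6.30 kJ/mol

Q_c = [X]·[PQ₂]² / ([A₂B]³·[D]³) = (0.010)·(0.029)² / ((2.0)³·(1.7)³) = 2.14×10⁻⁷
ΔG = RT ln(Q_c/K_c) = (8.314 J mol⁻¹ K⁻¹)(280 K) × ln(2.14×10⁻⁷/3.2×10⁻⁶)
   = (2.328 kJ/mol)(-2.705) = -6.30 kJ/mol
ΔG < 0, so the forward reaction is spontaneous (proceeds forward).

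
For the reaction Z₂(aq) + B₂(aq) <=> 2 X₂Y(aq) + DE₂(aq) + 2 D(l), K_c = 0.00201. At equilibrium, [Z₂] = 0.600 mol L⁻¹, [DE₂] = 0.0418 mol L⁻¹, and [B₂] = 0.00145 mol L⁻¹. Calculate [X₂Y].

[X₂Y] = 0.00647 mol L⁻¹

(D is a pure liquid — omitted from K_c.)
At equilibrium, K_c = [X₂Y]²·[DE₂] / ([Z₂]·[B₂]) = 0.00201.
([X₂Y])²·(0.0418) / ((0.600)·(0.00145)) = 0.00201
[X₂Y]² = 4.18e-5 ⇒ [X₂Y] = 0.00647 mol L⁻¹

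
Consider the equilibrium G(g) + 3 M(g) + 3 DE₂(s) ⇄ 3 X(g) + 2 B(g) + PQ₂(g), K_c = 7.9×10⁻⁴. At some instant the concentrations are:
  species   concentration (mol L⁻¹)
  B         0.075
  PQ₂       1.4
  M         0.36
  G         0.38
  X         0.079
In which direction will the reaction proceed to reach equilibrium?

(DE₂ is a pure solid — omitted from Q_c.)
Q_c = [X]³·[B]²·[PQ₂] / ([G]·[M]³) = (0.079)³·(0.075)²·(1.4) / ((0.38)·(0.36)³) = 2.2×10⁻⁴
Q_c = 2.2×10⁻⁴ < K_c = 7.9×10⁻⁴, so the forward reaction proceeds.

to the right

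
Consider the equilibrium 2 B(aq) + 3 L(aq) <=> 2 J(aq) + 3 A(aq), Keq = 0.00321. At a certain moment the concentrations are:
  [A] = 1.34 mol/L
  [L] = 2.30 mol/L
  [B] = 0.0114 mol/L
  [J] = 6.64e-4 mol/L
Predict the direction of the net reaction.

to the right

Q = [J]²·[A]³ / ([B]²·[L]³) = (6.64e-4)²·(1.34)³ / ((0.0114)²·(2.30)³) = 6.71e-4
Q = 6.71e-4 < Keq = 0.00321, so the forward reaction proceeds.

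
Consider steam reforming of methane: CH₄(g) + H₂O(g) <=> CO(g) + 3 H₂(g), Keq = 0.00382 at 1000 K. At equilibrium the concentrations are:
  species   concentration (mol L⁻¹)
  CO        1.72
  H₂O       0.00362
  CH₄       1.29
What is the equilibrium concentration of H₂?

[H₂] = 0.0218 mol L⁻¹

At equilibrium, Keq = [CO]·[H₂]³ / ([CH₄]·[H₂O]) = 0.00382.
(1.72)·([H₂])³ / ((1.29)·(0.00362)) = 0.00382
[H₂]³ = 1.04×10⁻⁵ ⇒ [H₂] = 0.0218 mol L⁻¹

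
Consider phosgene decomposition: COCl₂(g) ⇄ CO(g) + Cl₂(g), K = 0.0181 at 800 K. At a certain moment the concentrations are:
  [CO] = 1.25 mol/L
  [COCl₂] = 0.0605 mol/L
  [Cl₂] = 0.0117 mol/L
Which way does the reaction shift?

Q = [CO]·[Cl₂] / [COCl₂] = (1.25)·(0.0117) / (0.0605) = 0.242
Q = 0.242 > K = 0.0181, so the reverse reaction proceeds.

toward reactants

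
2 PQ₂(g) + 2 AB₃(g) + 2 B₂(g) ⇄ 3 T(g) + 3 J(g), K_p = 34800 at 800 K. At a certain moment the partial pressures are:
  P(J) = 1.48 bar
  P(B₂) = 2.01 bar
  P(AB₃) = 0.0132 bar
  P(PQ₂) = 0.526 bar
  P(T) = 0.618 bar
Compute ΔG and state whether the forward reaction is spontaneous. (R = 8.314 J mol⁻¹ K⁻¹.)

Q_p = P(T)³·P(J)³ / (P(PQ₂)²·P(AB₃)²·P(B₂)²) = (0.618)³·(1.48)³ / ((0.526)²·(0.0132)²·(2.01)²) = 3930
ΔG = RT ln(Q_p/K_p) = (8.314 J mol⁻¹ K⁻¹)(800 K) × ln(3930/34800)
   = (6.651 kJ/mol)(-2.181) = -14.5 kJ/mol
ΔG < 0, so the forward reaction is spontaneous (proceeds forward).

ΔG = -14.5 kJ/mol; the forward reaction is spontaneous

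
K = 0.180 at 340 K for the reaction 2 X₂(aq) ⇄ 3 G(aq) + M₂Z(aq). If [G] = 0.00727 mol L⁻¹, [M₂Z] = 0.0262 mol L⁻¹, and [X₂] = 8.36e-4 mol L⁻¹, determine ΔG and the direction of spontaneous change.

ΔG = -7.14 kJ/mol; the forward reaction is spontaneous

Q = [G]³·[M₂Z] / [X₂]² = (0.00727)³·(0.0262) / (8.36e-4)² = 0.0144
ΔG = RT ln(Q/K) = (8.314 J mol⁻¹ K⁻¹)(340 K) × ln(0.0144/0.180)
   = (2.827 kJ/mol)(-2.526) = -7.14 kJ/mol
ΔG < 0, so the forward reaction is spontaneous (proceeds forward).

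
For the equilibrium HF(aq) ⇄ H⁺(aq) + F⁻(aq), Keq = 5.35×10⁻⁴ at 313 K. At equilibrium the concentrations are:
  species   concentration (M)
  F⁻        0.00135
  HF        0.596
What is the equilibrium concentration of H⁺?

[H⁺] = 0.236 M

At equilibrium, Keq = [H⁺]·[F⁻] / [HF] = 5.35×10⁻⁴.
([H⁺])·(0.00135) / (0.596) = 5.35×10⁻⁴
[H⁺] = 0.236 M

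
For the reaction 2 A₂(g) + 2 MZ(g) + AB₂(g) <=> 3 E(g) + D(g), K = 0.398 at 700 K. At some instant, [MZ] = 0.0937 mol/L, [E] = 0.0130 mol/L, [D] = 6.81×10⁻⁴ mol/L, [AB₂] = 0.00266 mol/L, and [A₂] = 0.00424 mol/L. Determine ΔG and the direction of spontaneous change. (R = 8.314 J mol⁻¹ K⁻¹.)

ΔG = 12.8 kJ/mol; the forward reaction is non-spontaneous

Q = [E]³·[D] / ([A₂]²·[MZ]²·[AB₂]) = (0.0130)³·(6.81×10⁻⁴) / ((0.00424)²·(0.0937)²·(0.00266)) = 3.56
ΔG = RT ln(Q/K) = (8.314 J mol⁻¹ K⁻¹)(700 K) × ln(3.56/0.398)
   = (5.820 kJ/mol)(2.191) = 12.8 kJ/mol
ΔG > 0, so the forward reaction is non-spontaneous (proceeds in reverse).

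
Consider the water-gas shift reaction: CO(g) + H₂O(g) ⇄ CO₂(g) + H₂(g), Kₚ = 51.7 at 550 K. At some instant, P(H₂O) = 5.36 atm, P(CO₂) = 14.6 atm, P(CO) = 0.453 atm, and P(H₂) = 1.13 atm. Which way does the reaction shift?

in the forward direction

Qₚ = P(CO₂)·P(H₂) / (P(CO)·P(H₂O)) = (14.6)·(1.13) / ((0.453)·(5.36)) = 6.79
Qₚ = 6.79 < Kₚ = 51.7, so the forward reaction proceeds.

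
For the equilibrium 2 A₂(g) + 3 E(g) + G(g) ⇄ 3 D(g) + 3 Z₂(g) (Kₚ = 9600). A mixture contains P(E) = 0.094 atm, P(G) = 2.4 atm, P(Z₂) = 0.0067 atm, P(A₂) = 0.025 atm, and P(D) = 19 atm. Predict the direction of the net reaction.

in the forward direction

Qₚ = P(D)³·P(Z₂)³ / (P(A₂)²·P(E)³·P(G)) = (19)³·(0.0067)³ / ((0.025)²·(0.094)³·(2.4)) = 1700
Qₚ = 1700 < Kₚ = 9600, so the forward reaction proceeds.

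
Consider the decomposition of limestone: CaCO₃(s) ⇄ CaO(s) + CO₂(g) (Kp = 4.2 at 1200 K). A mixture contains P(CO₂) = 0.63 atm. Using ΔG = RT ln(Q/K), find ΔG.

(CaCO₃, CaO are pure solids — omitted from Qp.)
Qp = P(CO₂) = 0.630
ΔG = RT ln(Qp/Kp) = (8.314 J mol⁻¹ K⁻¹)(1200 K) × ln(0.630/4.2)
   = (9.977 kJ/mol)(-1.897) = -18.9 kJ/mol
ΔG < 0, so the forward reaction is spontaneous (proceeds forward).

ΔG = -18.9 kJ/mol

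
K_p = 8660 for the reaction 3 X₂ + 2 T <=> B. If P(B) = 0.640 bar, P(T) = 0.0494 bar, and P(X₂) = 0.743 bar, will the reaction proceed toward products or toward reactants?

Q_p = P(B) / (P(X₂)³·P(T)²) = (0.640) / ((0.743)³·(0.0494)²) = 639
Q_p = 639 < K_p = 8660, so the forward reaction proceeds.

in the forward direction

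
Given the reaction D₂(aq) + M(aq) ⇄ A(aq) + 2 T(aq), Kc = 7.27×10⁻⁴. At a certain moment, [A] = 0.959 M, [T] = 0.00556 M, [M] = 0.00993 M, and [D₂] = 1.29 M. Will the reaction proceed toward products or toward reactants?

in the reverse direction

Qc = [A]·[T]² / ([D₂]·[M]) = (0.959)·(0.00556)² / ((1.29)·(0.00993)) = 0.00231
Qc = 0.00231 > Kc = 7.27×10⁻⁴, so the reverse reaction proceeds.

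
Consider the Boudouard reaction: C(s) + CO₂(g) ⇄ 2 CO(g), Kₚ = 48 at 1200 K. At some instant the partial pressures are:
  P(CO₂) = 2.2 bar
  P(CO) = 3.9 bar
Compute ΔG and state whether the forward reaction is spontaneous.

(C is a pure solid — omitted from Qₚ.)
Qₚ = P(CO)² / P(CO₂) = (3.9)² / (2.2) = 6.91
ΔG = RT ln(Qₚ/Kₚ) = (8.314 J mol⁻¹ K⁻¹)(1200 K) × ln(6.91/48)
   = (9.977 kJ/mol)(-1.938) = -19.3 kJ/mol
ΔG < 0, so the forward reaction is spontaneous (proceeds forward).

ΔG = -19.3 kJ/mol; the forward reaction is spontaneous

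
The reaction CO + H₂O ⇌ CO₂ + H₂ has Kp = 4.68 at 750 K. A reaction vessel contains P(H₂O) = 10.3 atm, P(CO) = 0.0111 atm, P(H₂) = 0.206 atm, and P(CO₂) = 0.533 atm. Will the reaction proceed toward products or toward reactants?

toward products

Qp = P(CO₂)·P(H₂) / (P(CO)·P(H₂O)) = (0.533)·(0.206) / ((0.0111)·(10.3)) = 0.960
Qp = 0.960 < Kp = 4.68, so the forward reaction proceeds.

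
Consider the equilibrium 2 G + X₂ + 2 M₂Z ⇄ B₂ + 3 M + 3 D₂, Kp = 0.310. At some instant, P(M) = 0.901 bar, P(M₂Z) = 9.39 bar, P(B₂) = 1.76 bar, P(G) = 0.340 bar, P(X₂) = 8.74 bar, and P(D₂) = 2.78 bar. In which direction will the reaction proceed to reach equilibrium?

at equilibrium

Qp = P(B₂)·P(M)³·P(D₂)³ / (P(G)²·P(X₂)·P(M₂Z)²) = (1.76)·(0.901)³·(2.78)³ / ((0.340)²·(8.74)·(9.39)²) = 0.310
Qp = 0.310 = Kp, so the system is already at equilibrium.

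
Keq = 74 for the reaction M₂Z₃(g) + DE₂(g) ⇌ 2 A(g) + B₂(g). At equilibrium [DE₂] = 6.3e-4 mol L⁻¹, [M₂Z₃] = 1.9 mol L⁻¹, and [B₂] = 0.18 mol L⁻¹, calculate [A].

[A] = 0.70 mol L⁻¹

At equilibrium, Keq = [A]²·[B₂] / ([M₂Z₃]·[DE₂]) = 74.
([A])²·(0.18) / ((1.9)·(6.3e-4)) = 74
[A]² = 0.492 ⇒ [A] = 0.70 mol L⁻¹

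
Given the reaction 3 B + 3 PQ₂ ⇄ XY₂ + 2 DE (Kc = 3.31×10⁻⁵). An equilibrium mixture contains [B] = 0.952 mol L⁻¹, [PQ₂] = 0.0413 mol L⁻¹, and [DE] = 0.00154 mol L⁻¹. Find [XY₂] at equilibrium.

At equilibrium, Kc = [XY₂]·[DE]² / ([B]³·[PQ₂]³) = 3.31×10⁻⁵.
([XY₂])·(0.00154)² / ((0.952)³·(0.0413)³) = 3.31×10⁻⁵
[XY₂] = 8.48×10⁻⁴ mol L⁻¹

[XY₂] = 8.48×10⁻⁴ mol L⁻¹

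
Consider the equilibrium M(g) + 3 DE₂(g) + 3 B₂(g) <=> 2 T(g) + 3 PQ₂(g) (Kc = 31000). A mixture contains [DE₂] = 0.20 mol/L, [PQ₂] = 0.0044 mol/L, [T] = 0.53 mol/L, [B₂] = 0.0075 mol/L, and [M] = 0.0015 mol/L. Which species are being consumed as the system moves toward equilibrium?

M, DE₂, B₂ (reactants)

Qc = [T]²·[PQ₂]³ / ([M]·[DE₂]³·[B₂]³) = (0.53)²·(0.0044)³ / ((0.0015)·(0.20)³·(0.0075)³) = 4700
Qc = 4700 < Kc = 31000: net forward reaction.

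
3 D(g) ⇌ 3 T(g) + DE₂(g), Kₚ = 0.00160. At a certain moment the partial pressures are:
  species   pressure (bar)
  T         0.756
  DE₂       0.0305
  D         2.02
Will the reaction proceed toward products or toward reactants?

Qₚ = P(T)³·P(DE₂) / P(D)³ = (0.756)³·(0.0305) / (2.02)³ = 0.00160
Qₚ = 0.00160 = Kₚ, so the system is already at equilibrium.

at equilibrium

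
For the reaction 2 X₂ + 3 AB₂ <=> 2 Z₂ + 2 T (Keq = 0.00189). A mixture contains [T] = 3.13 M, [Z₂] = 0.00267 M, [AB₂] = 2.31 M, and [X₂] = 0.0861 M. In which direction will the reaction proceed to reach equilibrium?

Q = [Z₂]²·[T]² / ([X₂]²·[AB₂]³) = (0.00267)²·(3.13)² / ((0.0861)²·(2.31)³) = 7.64e-4
Q = 7.64e-4 < Keq = 0.00189, so the forward reaction proceeds.

forward (toward products)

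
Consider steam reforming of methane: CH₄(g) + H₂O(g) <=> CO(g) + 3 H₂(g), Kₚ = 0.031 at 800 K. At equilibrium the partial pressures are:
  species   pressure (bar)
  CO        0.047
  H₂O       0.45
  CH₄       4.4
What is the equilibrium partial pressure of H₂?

P(H₂) = 1.1 bar

At equilibrium, Kₚ = P(CO)·P(H₂)³ / (P(CH₄)·P(H₂O)) = 0.031.
(0.047)·(P(H₂))³ / ((4.4)·(0.45)) = 0.031
P(H₂)³ = 1.31 ⇒ P(H₂) = 1.1 bar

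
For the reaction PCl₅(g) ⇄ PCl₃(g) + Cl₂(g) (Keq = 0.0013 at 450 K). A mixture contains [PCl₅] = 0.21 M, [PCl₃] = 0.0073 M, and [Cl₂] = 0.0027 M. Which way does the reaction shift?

in the forward direction

Q = [PCl₃]·[Cl₂] / [PCl₅] = (0.0073)·(0.0027) / (0.21) = 9.4×10⁻⁵
Q = 9.4×10⁻⁵ < Keq = 0.0013, so the forward reaction proceeds.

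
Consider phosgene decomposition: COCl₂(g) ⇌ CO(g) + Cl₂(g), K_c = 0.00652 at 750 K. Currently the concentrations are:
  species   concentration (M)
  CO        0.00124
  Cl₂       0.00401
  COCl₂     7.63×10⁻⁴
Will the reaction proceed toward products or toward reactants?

neither direction; the system is at equilibrium

Q_c = [CO]·[Cl₂] / [COCl₂] = (0.00124)·(0.00401) / (7.63×10⁻⁴) = 0.00652
Q_c = 0.00652 = K_c, so the system is already at equilibrium.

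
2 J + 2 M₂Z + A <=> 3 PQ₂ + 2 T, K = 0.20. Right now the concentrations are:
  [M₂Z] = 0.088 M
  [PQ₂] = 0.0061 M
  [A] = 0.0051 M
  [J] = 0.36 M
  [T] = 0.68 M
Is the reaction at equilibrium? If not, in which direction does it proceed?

toward products

Q = [PQ₂]³·[T]² / ([J]²·[M₂Z]²·[A]) = (0.0061)³·(0.68)² / ((0.36)²·(0.088)²·(0.0051)) = 0.021
Q = 0.021 < K = 0.20, so the forward reaction proceeds.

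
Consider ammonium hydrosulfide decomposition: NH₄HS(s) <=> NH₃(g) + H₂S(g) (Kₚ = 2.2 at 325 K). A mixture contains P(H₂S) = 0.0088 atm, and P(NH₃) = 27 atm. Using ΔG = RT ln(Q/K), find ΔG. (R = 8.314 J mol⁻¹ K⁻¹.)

(NH₄HS is a pure solid — omitted from Qₚ.)
Qₚ = P(NH₃)·P(H₂S) = (27)·(0.0088) = 0.238
ΔG = RT ln(Qₚ/Kₚ) = (8.314 J mol⁻¹ K⁻¹)(325 K) × ln(0.238/2.2)
   = (2.702 kJ/mol)(-2.224) = -6.01 kJ/mol
ΔG < 0, so the forward reaction is spontaneous (proceeds forward).

ΔG = -6.01 kJ/mol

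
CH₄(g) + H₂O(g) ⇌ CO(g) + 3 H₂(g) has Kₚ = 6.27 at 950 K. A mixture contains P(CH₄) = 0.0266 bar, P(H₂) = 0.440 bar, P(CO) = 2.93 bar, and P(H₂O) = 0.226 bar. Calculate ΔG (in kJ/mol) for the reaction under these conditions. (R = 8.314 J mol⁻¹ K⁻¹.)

ΔG = 14.9 kJ/mol

Qₚ = P(CO)·P(H₂)³ / (P(CH₄)·P(H₂O)) = (2.93)·(0.440)³ / ((0.0266)·(0.226)) = 41.5
ΔG = RT ln(Qₚ/Kₚ) = (8.314 J mol⁻¹ K⁻¹)(950 K) × ln(41.5/6.27)
   = (7.898 kJ/mol)(1.890) = 14.9 kJ/mol
ΔG > 0, so the forward reaction is non-spontaneous (proceeds in reverse).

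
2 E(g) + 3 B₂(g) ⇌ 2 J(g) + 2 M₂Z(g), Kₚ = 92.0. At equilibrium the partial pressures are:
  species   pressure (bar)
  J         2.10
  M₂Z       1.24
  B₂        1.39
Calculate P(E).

At equilibrium, Kₚ = P(J)²·P(M₂Z)² / (P(E)²·P(B₂)³) = 92.0.
(2.10)²·(1.24)² / ((P(E))²·(1.39)³) = 92.0
P(E)² = 0.0274 ⇒ P(E) = 0.166 bar

P(E) = 0.166 bar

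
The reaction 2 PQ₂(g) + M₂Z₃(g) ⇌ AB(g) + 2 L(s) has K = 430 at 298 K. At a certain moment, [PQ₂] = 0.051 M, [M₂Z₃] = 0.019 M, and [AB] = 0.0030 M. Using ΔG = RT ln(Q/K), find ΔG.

(L is a pure solid — omitted from Q.)
Q = [AB] / ([PQ₂]²·[M₂Z₃]) = (0.0030) / ((0.051)²·(0.019)) = 60.7
ΔG = RT ln(Q/K) = (8.314 J mol⁻¹ K⁻¹)(298 K) × ln(60.7/430)
   = (2.478 kJ/mol)(-1.958) = -4.85 kJ/mol
ΔG < 0, so the forward reaction is spontaneous (proceeds forward).

ΔG = -4.85 kJ/mol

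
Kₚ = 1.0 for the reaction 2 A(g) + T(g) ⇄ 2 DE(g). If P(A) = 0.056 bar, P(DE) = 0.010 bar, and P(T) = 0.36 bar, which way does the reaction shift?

Qₚ = P(DE)² / (P(A)²·P(T)) = (0.010)² / ((0.056)²·(0.36)) = 0.089
Qₚ = 0.089 < Kₚ = 1.0, so the forward reaction proceeds.

to the right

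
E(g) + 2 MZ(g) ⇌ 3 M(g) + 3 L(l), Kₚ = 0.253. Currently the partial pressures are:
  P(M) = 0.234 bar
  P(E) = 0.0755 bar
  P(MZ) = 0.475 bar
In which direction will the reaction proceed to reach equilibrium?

(L is a pure liquid — omitted from Qₚ.)
Qₚ = P(M)³ / (P(E)·P(MZ)²) = (0.234)³ / ((0.0755)·(0.475)²) = 0.752
Qₚ = 0.752 > Kₚ = 0.253, so the reverse reaction proceeds.

in the reverse direction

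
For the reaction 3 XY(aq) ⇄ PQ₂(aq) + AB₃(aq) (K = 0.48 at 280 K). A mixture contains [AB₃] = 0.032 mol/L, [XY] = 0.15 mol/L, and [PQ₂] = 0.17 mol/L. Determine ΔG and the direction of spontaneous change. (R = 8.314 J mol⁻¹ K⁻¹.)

Q = [PQ₂]·[AB₃] / [XY]³ = (0.17)·(0.032) / (0.15)³ = 1.61
ΔG = RT ln(Q/K) = (8.314 J mol⁻¹ K⁻¹)(280 K) × ln(1.61/0.48)
   = (2.328 kJ/mol)(1.210) = 2.82 kJ/mol
ΔG > 0, so the forward reaction is non-spontaneous (proceeds in reverse).

ΔG = 2.82 kJ/mol; the forward reaction is non-spontaneous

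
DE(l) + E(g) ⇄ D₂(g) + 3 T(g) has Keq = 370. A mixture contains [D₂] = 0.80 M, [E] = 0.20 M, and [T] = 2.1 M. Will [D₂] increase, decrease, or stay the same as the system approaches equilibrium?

increase

(DE is a pure liquid — omitted from Q.)
Q = [D₂]·[T]³ / [E] = (0.80)·(2.1)³ / (0.20) = 37
Q = 37 < Keq = 370: net forward reaction.
D₂ is a product, so it increases.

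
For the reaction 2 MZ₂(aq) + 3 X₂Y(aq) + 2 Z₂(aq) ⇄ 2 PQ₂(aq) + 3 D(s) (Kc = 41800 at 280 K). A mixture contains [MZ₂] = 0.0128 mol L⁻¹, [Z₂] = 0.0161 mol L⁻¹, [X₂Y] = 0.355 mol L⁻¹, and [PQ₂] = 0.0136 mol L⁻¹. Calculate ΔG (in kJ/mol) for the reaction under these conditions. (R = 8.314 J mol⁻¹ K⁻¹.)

ΔG = 1.97 kJ/mol

(D is a pure solid — omitted from Qc.)
Qc = [PQ₂]² / ([MZ₂]²·[X₂Y]³·[Z₂]²) = (0.0136)² / ((0.0128)²·(0.355)³·(0.0161)²) = 97300
ΔG = RT ln(Qc/Kc) = (8.314 J mol⁻¹ K⁻¹)(280 K) × ln(97300/41800)
   = (2.328 kJ/mol)(0.8449) = 1.97 kJ/mol
ΔG > 0, so the forward reaction is non-spontaneous (proceeds in reverse).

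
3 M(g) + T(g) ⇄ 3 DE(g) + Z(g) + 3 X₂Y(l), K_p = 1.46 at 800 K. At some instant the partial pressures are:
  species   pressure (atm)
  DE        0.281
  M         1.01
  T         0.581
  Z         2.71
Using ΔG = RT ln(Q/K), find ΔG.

ΔG = -17.8 kJ/mol

(X₂Y is a pure liquid — omitted from Q_p.)
Q_p = P(DE)³·P(Z) / (P(M)³·P(T)) = (0.281)³·(2.71) / ((1.01)³·(0.581)) = 0.100
ΔG = RT ln(Q_p/K_p) = (8.314 J mol⁻¹ K⁻¹)(800 K) × ln(0.100/1.46)
   = (6.651 kJ/mol)(-2.681) = -17.8 kJ/mol
ΔG < 0, so the forward reaction is spontaneous (proceeds forward).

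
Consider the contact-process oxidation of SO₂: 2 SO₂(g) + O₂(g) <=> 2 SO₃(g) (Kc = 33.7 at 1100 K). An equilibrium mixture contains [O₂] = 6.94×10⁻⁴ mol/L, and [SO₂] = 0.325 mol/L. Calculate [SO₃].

At equilibrium, Kc = [SO₃]² / ([SO₂]²·[O₂]) = 33.7.
([SO₃])² / ((0.325)²·(6.94×10⁻⁴)) = 33.7
[SO₃]² = 0.00247 ⇒ [SO₃] = 0.0497 mol/L

[SO₃] = 0.0497 mol/L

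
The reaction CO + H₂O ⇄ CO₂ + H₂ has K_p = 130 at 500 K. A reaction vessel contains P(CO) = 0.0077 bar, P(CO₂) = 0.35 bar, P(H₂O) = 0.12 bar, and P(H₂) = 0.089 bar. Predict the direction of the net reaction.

Q_p = P(CO₂)·P(H₂) / (P(CO)·P(H₂O)) = (0.35)·(0.089) / ((0.0077)·(0.12)) = 34
Q_p = 34 < K_p = 130, so the forward reaction proceeds.

forward (toward products)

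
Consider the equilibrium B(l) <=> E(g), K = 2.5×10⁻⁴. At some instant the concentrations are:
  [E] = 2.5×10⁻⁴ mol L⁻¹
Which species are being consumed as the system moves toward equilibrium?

none (at equilibrium)

(B is a pure liquid — omitted from Q.)
Q = [E] = 2.5×10⁻⁴
Q = 2.5×10⁻⁴ = K; the system is at equilibrium.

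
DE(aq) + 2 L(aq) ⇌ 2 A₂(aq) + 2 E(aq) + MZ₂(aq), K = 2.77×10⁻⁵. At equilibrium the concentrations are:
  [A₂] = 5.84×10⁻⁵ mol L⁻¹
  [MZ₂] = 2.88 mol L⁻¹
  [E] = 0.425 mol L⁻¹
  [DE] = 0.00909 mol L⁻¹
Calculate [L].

[L] = 0.0839 mol L⁻¹

At equilibrium, K = [A₂]²·[E]²·[MZ₂] / ([DE]·[L]²) = 2.77×10⁻⁵.
(5.84×10⁻⁵)²·(0.425)²·(2.88) / ((0.00909)·([L])²) = 2.77×10⁻⁵
[L]² = 0.00705 ⇒ [L] = 0.0839 mol L⁻¹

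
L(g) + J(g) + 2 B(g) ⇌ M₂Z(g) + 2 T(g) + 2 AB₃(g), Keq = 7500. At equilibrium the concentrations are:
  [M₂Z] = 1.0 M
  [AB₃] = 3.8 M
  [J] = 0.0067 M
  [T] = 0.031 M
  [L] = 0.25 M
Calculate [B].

At equilibrium, Keq = [M₂Z]·[T]²·[AB₃]² / ([L]·[J]·[B]²) = 7500.
(1.0)·(0.031)²·(3.8)² / ((0.25)·(0.0067)·([B])²) = 7500
[B]² = 0.00110 ⇒ [B] = 0.033 M

[B] = 0.033 M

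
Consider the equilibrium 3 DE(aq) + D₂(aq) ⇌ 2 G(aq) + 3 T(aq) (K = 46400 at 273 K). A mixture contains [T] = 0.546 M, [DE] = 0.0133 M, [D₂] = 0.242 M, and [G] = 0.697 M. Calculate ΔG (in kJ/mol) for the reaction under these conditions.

Q = [G]²·[T]³ / ([DE]³·[D₂]) = (0.697)²·(0.546)³ / ((0.0133)³·(0.242)) = 1.39×10⁵
ΔG = RT ln(Q/K) = (8.314 J mol⁻¹ K⁻¹)(273 K) × ln(1.39×10⁵/46400)
   = (2.270 kJ/mol)(1.097) = 2.49 kJ/mol
ΔG > 0, so the forward reaction is non-spontaneous (proceeds in reverse).

ΔG = 2.49 kJ/mol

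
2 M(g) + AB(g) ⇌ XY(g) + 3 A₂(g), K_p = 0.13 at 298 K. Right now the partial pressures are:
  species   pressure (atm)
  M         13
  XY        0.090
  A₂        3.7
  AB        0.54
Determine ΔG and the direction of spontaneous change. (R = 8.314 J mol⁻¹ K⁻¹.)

ΔG = -2.37 kJ/mol; the forward reaction is spontaneous

Q_p = P(XY)·P(A₂)³ / (P(M)²·P(AB)) = (0.090)·(3.7)³ / ((13)²·(0.54)) = 0.0500
ΔG = RT ln(Q_p/K_p) = (8.314 J mol⁻¹ K⁻¹)(298 K) × ln(0.0500/0.13)
   = (2.478 kJ/mol)(-0.9555) = -2.37 kJ/mol
ΔG < 0, so the forward reaction is spontaneous (proceeds forward).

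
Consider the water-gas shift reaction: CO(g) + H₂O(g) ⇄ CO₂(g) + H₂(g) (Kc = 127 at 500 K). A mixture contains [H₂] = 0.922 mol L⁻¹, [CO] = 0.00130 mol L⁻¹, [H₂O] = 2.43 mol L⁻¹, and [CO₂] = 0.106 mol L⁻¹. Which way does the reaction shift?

Qc = [CO₂]·[H₂] / ([CO]·[H₂O]) = (0.106)·(0.922) / ((0.00130)·(2.43)) = 30.9
Qc = 30.9 < Kc = 127, so the forward reaction proceeds.

forward (toward products)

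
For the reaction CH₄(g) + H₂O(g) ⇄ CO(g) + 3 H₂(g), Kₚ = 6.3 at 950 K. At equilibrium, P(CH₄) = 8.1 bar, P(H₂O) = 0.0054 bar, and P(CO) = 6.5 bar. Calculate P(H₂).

P(H₂) = 0.35 bar

At equilibrium, Kₚ = P(CO)·P(H₂)³ / (P(CH₄)·P(H₂O)) = 6.3.
(6.5)·(P(H₂))³ / ((8.1)·(0.0054)) = 6.3
P(H₂)³ = 0.0424 ⇒ P(H₂) = 0.35 bar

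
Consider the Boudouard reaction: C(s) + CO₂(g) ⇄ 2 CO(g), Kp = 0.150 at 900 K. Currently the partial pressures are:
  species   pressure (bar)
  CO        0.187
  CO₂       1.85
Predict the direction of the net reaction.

to the right

(C is a pure solid — omitted from Qp.)
Qp = P(CO)² / P(CO₂) = (0.187)² / (1.85) = 0.0189
Qp = 0.0189 < Kp = 0.150, so the forward reaction proceeds.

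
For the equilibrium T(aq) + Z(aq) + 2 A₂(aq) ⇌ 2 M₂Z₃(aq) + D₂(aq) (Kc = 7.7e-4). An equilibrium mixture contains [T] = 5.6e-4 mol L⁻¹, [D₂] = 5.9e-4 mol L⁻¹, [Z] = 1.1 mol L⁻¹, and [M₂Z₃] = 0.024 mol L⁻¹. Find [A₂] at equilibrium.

[A₂] = 0.85 mol L⁻¹

At equilibrium, Kc = [M₂Z₃]²·[D₂] / ([T]·[Z]·[A₂]²) = 7.7e-4.
(0.024)²·(5.9e-4) / ((5.6e-4)·(1.1)·([A₂])²) = 7.7e-4
[A₂]² = 0.716 ⇒ [A₂] = 0.85 mol L⁻¹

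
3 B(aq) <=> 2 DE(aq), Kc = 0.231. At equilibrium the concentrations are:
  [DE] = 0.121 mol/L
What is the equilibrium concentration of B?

[B] = 0.399 mol/L

At equilibrium, Kc = [DE]² / [B]³ = 0.231.
(0.121)² / ([B])³ = 0.231
[B]³ = 0.0634 ⇒ [B] = 0.399 mol/L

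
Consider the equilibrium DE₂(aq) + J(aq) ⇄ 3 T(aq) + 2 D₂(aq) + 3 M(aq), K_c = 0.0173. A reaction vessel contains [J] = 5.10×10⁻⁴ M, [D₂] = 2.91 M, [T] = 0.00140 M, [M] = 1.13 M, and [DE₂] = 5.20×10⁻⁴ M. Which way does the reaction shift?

reverse (toward reactants)

Q_c = [T]³·[D₂]²·[M]³ / ([DE₂]·[J]) = (0.00140)³·(2.91)²·(1.13)³ / ((5.20×10⁻⁴)·(5.10×10⁻⁴)) = 0.126
Q_c = 0.126 > K_c = 0.0173, so the reverse reaction proceeds.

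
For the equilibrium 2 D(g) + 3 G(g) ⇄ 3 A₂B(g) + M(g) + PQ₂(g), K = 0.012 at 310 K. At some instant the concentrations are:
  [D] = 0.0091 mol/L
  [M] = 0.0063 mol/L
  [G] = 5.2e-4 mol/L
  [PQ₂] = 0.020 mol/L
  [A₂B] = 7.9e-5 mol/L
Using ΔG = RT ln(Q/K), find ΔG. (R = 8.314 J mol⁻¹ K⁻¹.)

ΔG = -2.09 kJ/mol

Q = [A₂B]³·[M]·[PQ₂] / ([D]²·[G]³) = (7.9e-5)³·(0.0063)·(0.020) / ((0.0091)²·(5.2e-4)³) = 0.00534
ΔG = RT ln(Q/K) = (8.314 J mol⁻¹ K⁻¹)(310 K) × ln(0.00534/0.012)
   = (2.577 kJ/mol)(-0.8097) = -2.09 kJ/mol
ΔG < 0, so the forward reaction is spontaneous (proceeds forward).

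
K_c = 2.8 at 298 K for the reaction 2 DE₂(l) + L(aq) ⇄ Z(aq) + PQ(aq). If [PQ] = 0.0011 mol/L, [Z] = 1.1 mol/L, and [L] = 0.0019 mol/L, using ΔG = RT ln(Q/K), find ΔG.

(DE₂ is a pure liquid — omitted from Q_c.)
Q_c = [Z]·[PQ] / [L] = (1.1)·(0.0011) / (0.0019) = 0.637
ΔG = RT ln(Q_c/K_c) = (8.314 J mol⁻¹ K⁻¹)(298 K) × ln(0.637/2.8)
   = (2.478 kJ/mol)(-1.481) = -3.67 kJ/mol
ΔG < 0, so the forward reaction is spontaneous (proceeds forward).

ΔG = -3.67 kJ/mol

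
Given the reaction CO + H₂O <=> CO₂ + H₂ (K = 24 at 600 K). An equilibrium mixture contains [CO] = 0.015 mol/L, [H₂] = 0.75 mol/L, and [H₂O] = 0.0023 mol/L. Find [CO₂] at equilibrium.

[CO₂] = 0.0011 mol/L

At equilibrium, K = [CO₂]·[H₂] / ([CO]·[H₂O]) = 24.
([CO₂])·(0.75) / ((0.015)·(0.0023)) = 24
[CO₂] = 0.00110 = 0.0011 mol/L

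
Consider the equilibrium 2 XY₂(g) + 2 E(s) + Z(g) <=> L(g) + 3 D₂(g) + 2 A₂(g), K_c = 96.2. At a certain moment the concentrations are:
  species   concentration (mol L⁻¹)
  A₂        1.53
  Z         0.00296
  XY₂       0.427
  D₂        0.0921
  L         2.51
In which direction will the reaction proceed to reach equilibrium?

to the right

(E is a pure solid — omitted from Q_c.)
Q_c = [L]·[D₂]³·[A₂]² / ([XY₂]²·[Z]) = (2.51)·(0.0921)³·(1.53)² / ((0.427)²·(0.00296)) = 8.51
Q_c = 8.51 < K_c = 96.2, so the forward reaction proceeds.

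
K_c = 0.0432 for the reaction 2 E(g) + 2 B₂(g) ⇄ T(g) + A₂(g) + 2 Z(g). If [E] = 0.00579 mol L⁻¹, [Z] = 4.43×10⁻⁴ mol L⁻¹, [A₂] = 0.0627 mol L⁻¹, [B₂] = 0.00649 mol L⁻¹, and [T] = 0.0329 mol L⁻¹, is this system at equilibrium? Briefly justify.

Q_c = [T]·[A₂]·[Z]² / ([E]²·[B₂]²) = (0.0329)·(0.0627)·(4.43×10⁻⁴)² / ((0.00579)²·(0.00649)²) = 0.287
Q_c = 0.287 > K_c = 0.0432: net reverse reaction.

no; Q > K, reaction proceeds in reverse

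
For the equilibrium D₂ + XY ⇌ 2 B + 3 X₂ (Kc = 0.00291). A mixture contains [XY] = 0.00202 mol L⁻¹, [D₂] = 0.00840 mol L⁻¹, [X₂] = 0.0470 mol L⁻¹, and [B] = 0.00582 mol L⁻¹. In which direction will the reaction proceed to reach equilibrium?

Qc = [B]²·[X₂]³ / ([D₂]·[XY]) = (0.00582)²·(0.0470)³ / ((0.00840)·(0.00202)) = 2.07e-4
Qc = 2.07e-4 < Kc = 0.00291, so the forward reaction proceeds.

to the right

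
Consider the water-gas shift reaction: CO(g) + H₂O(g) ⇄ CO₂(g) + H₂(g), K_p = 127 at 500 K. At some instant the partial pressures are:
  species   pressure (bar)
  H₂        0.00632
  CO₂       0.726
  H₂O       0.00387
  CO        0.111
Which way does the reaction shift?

forward (toward products)

Q_p = P(CO₂)·P(H₂) / (P(CO)·P(H₂O)) = (0.726)·(0.00632) / ((0.111)·(0.00387)) = 10.7
Q_p = 10.7 < K_p = 127, so the forward reaction proceeds.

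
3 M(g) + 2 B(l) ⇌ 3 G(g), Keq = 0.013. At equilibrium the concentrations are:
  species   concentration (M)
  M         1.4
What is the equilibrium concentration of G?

[G] = 0.33 M

(B is a pure liquid — omitted from Keq.)
At equilibrium, Keq = [G]³ / [M]³ = 0.013.
([G])³ / (1.4)³ = 0.013
[G]³ = 0.0357 ⇒ [G] = 0.33 M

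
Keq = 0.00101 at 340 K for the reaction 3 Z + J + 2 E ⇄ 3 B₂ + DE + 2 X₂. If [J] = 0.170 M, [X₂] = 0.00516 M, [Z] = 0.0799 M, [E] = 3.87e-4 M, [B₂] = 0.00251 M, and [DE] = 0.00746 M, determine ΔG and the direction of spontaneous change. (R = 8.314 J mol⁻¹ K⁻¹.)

Q = [B₂]³·[DE]·[X₂]² / ([Z]³·[J]·[E]²) = (0.00251)³·(0.00746)·(0.00516)² / ((0.0799)³·(0.170)·(3.87e-4)²) = 2.42e-4
ΔG = RT ln(Q/Keq) = (8.314 J mol⁻¹ K⁻¹)(340 K) × ln(2.42e-4/0.00101)
   = (2.827 kJ/mol)(-1.429) = -4.04 kJ/mol
ΔG < 0, so the forward reaction is spontaneous (proceeds forward).

ΔG = -4.04 kJ/mol; the forward reaction is spontaneous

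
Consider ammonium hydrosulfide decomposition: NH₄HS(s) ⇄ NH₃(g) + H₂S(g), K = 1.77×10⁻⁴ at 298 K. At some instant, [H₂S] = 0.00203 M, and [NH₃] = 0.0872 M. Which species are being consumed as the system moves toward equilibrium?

(NH₄HS is a pure solid — omitted from Q.)
Q = [NH₃]·[H₂S] = (0.0872)·(0.00203) = 1.77×10⁻⁴
Q = 1.77×10⁻⁴ = K; the system is at equilibrium.

none (at equilibrium)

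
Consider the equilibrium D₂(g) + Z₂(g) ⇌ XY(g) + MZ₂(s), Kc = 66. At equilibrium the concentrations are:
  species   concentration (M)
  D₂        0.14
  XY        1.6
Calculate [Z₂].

(MZ₂ is a pure solid — omitted from Kc.)
At equilibrium, Kc = [XY] / ([D₂]·[Z₂]) = 66.
(1.6) / ((0.14)·([Z₂])) = 66
[Z₂] = 0.173 = 0.17 M

[Z₂] = 0.17 M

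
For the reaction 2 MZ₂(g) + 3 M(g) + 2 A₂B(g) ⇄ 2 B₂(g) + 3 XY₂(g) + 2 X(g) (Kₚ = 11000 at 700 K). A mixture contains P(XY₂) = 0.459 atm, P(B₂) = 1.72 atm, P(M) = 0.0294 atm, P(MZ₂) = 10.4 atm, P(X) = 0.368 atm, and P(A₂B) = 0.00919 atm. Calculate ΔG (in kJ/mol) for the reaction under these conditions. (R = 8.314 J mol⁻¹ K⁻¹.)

ΔG = 15.8 kJ/mol

Qₚ = P(B₂)²·P(XY₂)³·P(X)² / (P(MZ₂)²·P(M)³·P(A₂B)²) = (1.72)²·(0.459)³·(0.368)² / ((10.4)²·(0.0294)³·(0.00919)²) = 1.67×10⁵
ΔG = RT ln(Qₚ/Kₚ) = (8.314 J mol⁻¹ K⁻¹)(700 K) × ln(1.67×10⁵/11000)
   = (5.820 kJ/mol)(2.720) = 15.8 kJ/mol
ΔG > 0, so the forward reaction is non-spontaneous (proceeds in reverse).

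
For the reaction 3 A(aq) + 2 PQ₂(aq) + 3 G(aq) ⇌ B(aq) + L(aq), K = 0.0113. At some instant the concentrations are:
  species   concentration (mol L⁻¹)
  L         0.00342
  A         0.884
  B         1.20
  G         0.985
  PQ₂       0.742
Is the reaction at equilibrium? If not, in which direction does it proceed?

neither direction; the system is at equilibrium

Q = [B]·[L] / ([A]³·[PQ₂]²·[G]³) = (1.20)·(0.00342) / ((0.884)³·(0.742)²·(0.985)³) = 0.0113
Q = 0.0113 = K, so the system is already at equilibrium.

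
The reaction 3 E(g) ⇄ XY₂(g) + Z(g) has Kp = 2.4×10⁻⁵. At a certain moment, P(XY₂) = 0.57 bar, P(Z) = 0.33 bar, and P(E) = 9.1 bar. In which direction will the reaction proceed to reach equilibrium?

reverse (toward reactants)

Qp = P(XY₂)·P(Z) / P(E)³ = (0.57)·(0.33) / (9.1)³ = 2.5×10⁻⁴
Qp = 2.5×10⁻⁴ > Kp = 2.4×10⁻⁵, so the reverse reaction proceeds.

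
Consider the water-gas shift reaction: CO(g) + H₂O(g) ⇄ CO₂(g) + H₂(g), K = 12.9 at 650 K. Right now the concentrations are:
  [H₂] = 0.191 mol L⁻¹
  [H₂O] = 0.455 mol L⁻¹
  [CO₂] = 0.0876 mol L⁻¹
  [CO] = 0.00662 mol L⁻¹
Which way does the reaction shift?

Q = [CO₂]·[H₂] / ([CO]·[H₂O]) = (0.0876)·(0.191) / ((0.00662)·(0.455)) = 5.55
Q = 5.55 < K = 12.9, so the forward reaction proceeds.

toward products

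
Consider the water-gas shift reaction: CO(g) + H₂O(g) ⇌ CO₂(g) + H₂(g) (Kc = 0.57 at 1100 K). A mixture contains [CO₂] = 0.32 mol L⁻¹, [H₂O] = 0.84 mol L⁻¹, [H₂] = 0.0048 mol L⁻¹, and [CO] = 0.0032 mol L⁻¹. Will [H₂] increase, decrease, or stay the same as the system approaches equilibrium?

Qc = [CO₂]·[H₂] / ([CO]·[H₂O]) = (0.32)·(0.0048) / ((0.0032)·(0.84)) = 0.57
Qc = 0.57 = Kc; the system is at equilibrium.

stay the same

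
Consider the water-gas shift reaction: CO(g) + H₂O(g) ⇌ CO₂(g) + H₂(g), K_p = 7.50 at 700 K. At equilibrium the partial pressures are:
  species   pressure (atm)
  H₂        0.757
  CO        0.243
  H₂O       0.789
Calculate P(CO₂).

At equilibrium, K_p = P(CO₂)·P(H₂) / (P(CO)·P(H₂O)) = 7.50.
(P(CO₂))·(0.757) / ((0.243)·(0.789)) = 7.50
P(CO₂) = 1.90 atm

P(CO₂) = 1.90 atm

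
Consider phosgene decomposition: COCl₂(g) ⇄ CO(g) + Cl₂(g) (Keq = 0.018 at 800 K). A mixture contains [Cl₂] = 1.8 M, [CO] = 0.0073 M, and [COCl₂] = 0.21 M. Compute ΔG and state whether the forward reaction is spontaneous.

Q = [CO]·[Cl₂] / [COCl₂] = (0.0073)·(1.8) / (0.21) = 0.0626
ΔG = RT ln(Q/Keq) = (8.314 J mol⁻¹ K⁻¹)(800 K) × ln(0.0626/0.018)
   = (6.651 kJ/mol)(1.246) = 8.29 kJ/mol
ΔG > 0, so the forward reaction is non-spontaneous (proceeds in reverse).

ΔG = 8.29 kJ/mol; the forward reaction is non-spontaneous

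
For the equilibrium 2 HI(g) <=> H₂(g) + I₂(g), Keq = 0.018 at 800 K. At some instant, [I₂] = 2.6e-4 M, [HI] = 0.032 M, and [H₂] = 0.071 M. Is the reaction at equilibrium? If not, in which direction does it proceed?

Q = [H₂]·[I₂] / [HI]² = (0.071)·(2.6e-4) / (0.032)² = 0.018
Q = 0.018 = Keq, so the system is already at equilibrium.

neither direction; the system is at equilibrium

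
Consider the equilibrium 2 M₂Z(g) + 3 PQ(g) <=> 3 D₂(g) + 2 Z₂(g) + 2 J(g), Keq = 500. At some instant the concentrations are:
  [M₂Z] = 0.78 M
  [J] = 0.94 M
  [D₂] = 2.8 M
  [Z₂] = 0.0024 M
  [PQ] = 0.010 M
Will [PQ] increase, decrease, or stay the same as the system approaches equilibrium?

Q = [D₂]³·[Z₂]²·[J]² / ([M₂Z]²·[PQ]³) = (2.8)³·(0.0024)²·(0.94)² / ((0.78)²·(0.010)³) = 180
Q = 180 < Keq = 500: net forward reaction.
PQ is a reactant, so it decreases.

decrease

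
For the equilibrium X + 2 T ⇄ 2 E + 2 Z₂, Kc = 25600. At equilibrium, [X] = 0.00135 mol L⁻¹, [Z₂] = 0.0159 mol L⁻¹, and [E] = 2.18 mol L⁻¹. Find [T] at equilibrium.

[T] = 0.00590 mol L⁻¹

At equilibrium, Kc = [E]²·[Z₂]² / ([X]·[T]²) = 25600.
(2.18)²·(0.0159)² / ((0.00135)·([T])²) = 25600
[T]² = 3.48×10⁻⁵ ⇒ [T] = 0.00590 mol L⁻¹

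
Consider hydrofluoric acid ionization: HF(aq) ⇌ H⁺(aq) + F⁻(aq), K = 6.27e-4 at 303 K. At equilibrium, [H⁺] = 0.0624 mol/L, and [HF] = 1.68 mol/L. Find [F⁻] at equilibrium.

At equilibrium, K = [H⁺]·[F⁻] / [HF] = 6.27e-4.
(0.0624)·([F⁻]) / (1.68) = 6.27e-4
[F⁻] = 0.0169 mol/L

[F⁻] = 0.0169 mol/L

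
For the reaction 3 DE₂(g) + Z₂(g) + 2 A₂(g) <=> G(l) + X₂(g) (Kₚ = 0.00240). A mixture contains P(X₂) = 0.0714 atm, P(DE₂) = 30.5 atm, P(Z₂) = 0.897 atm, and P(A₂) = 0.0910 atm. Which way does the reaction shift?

(G is a pure liquid — omitted from Qₚ.)
Qₚ = P(X₂) / (P(DE₂)³·P(Z₂)·P(A₂)²) = (0.0714) / ((30.5)³·(0.897)·(0.0910)²) = 3.39e-4
Qₚ = 3.39e-4 < Kₚ = 0.00240, so the forward reaction proceeds.

to the right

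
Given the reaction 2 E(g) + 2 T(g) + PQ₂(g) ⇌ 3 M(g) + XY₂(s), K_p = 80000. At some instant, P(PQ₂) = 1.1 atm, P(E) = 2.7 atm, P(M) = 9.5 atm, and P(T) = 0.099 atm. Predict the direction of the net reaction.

in the forward direction

(XY₂ is a pure solid — omitted from Q_p.)
Q_p = P(M)³ / (P(E)²·P(T)²·P(PQ₂)) = (9.5)³ / ((2.7)²·(0.099)²·(1.1)) = 11000
Q_p = 11000 < K_p = 80000, so the forward reaction proceeds.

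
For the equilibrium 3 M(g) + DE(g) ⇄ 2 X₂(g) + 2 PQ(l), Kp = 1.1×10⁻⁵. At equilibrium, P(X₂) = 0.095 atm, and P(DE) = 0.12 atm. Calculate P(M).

P(M) = 19 atm

(PQ is a pure liquid — omitted from Kp.)
At equilibrium, Kp = P(X₂)² / (P(M)³·P(DE)) = 1.1×10⁻⁵.
(0.095)² / ((P(M))³·(0.12)) = 1.1×10⁻⁵
P(M)³ = 6840 ⇒ P(M) = 19 atm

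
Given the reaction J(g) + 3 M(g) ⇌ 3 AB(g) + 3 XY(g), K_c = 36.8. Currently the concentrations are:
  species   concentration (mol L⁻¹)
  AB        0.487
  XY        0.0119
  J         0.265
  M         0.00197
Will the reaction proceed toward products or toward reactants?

reverse (toward reactants)

Q_c = [AB]³·[XY]³ / ([J]·[M]³) = (0.487)³·(0.0119)³ / ((0.265)·(0.00197)³) = 96.1
Q_c = 96.1 > K_c = 36.8, so the reverse reaction proceeds.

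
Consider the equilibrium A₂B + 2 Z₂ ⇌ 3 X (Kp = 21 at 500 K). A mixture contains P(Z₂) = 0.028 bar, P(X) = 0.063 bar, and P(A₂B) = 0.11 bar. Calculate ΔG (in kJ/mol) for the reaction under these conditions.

Qp = P(X)³ / (P(A₂B)·P(Z₂)²) = (0.063)³ / ((0.11)·(0.028)²) = 2.90
ΔG = RT ln(Qp/Kp) = (8.314 J mol⁻¹ K⁻¹)(500 K) × ln(2.90/21)
   = (4.157 kJ/mol)(-1.980) = -8.23 kJ/mol
ΔG < 0, so the forward reaction is spontaneous (proceeds forward).

ΔG = -8.23 kJ/mol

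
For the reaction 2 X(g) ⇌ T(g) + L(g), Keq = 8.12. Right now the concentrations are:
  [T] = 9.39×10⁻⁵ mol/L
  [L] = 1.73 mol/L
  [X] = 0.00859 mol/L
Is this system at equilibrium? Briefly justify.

Q = [T]·[L] / [X]² = (9.39×10⁻⁵)·(1.73) / (0.00859)² = 2.20
Q = 2.20 < Keq = 8.12: net forward reaction.

no; Q < K, reaction proceeds forward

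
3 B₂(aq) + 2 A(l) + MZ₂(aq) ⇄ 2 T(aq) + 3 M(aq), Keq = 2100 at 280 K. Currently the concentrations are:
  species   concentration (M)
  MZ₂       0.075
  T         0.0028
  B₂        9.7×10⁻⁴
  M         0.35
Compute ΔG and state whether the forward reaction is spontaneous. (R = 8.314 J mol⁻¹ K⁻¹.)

(A is a pure liquid — omitted from Q.)
Q = [T]²·[M]³ / ([B₂]³·[MZ₂]) = (0.0028)²·(0.35)³ / ((9.7×10⁻⁴)³·(0.075)) = 4910
ΔG = RT ln(Q/Keq) = (8.314 J mol⁻¹ K⁻¹)(280 K) × ln(4910/2100)
   = (2.328 kJ/mol)(0.8493) = 1.98 kJ/mol
ΔG > 0, so the forward reaction is non-spontaneous (proceeds in reverse).

ΔG = 1.98 kJ/mol; the forward reaction is non-spontaneous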